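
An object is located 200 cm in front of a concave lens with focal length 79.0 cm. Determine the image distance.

For a concave lens, f = -79.0 cm.
Lens equation: 1/s_i = 1/f − 1/s_o = 1/(-79.00) − 1/(200) = -0.01266 − 0.005000 = -0.01766, so s_i = -56.6 cm.
The image is virtual, upright and reduced, on the same side as the object.

56.6 cm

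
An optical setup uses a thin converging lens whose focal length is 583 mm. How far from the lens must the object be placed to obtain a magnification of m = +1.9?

276 mm

m = −d_i/d_o ⇒ d_i = −m·d_o.
1/f = 1/d_o + 1/d_i = 1/d_o − 1/(m·d_o) = (1 − 1/m)/d_o, so d_o = f(1 − 1/m) = (583.0)(1 − 1/(+1.9)) = 276 mm.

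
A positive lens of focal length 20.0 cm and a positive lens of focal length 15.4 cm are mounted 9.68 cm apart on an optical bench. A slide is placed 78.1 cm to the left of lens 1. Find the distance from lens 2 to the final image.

Lens 1: 1/d_i1 = 1/f₁ − 1/d_o1 = 1/(20.0) − 1/(78.1) = 0.03720, so d_i1 = 26.88 cm.
The intermediate image is 26.88 cm to the right of lens 1, which lies 17.20 cm to the right of lens 2 — a virtual object — so d_o2 = −17.20 cm.
Lens 2: 1/d_i2 = 1/f₂ − 1/d_o2 = 1/(15.4) − 1/(-17.20) = 0.1231, so d_i2 = 8.13 cm.
The final image is real, 8.13 cm to the right of lens 2 (overall magnification ≈ -0.16).

8.13 cm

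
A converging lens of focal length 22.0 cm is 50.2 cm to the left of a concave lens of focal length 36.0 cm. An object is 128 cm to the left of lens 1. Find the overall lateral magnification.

m = -0.125

Lens 1: 1/d_i1 = 1/(22.0) − 1/(128) = 0.03764, so d_i1 = 26.57 cm; m₁ = −d_i1/d_o1 = -0.2076.
d_o2 = 50.2 − (26.57) = 23.63 cm.
f₂ = −36.0 cm (diverging).
Lens 2: 1/d_i2 = 1/(-36.0) − 1/(23.63) = -0.07010, so d_i2 = -14.27 cm; m₂ = −d_i2/d_o2 = +0.6037.
m = m₁·m₂ = (-0.2076)(+0.6037) = -0.125.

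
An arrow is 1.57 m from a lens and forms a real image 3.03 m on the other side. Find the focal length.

Real image ⇒ d_i = +3.03 m.
1/f = 1/d_o + 1/d_i = 1/(1.57) + 1/(3.03) = 0.9670, so f = 1.03 m.
Since f is positive, the lens is converging.

f = 1.03 m (converging)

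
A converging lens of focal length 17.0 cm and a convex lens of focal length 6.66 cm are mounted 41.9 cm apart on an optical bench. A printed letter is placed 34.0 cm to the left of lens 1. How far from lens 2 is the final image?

Lens 1: 1/d_i1 = 1/f₁ − 1/d_o1 = 1/(17.0) − 1/(34.0) = 0.02941, so d_i1 = 34.00 cm.
The intermediate image is 34.00 cm to the right of lens 1, which is 41.9 − (34.00) = 7.900 cm to the left of lens 2, so d_o2 = +7.900 cm.
Lens 2: 1/d_i2 = 1/f₂ − 1/d_o2 = 1/(6.66) − 1/(7.900) = 0.02357, so d_i2 = 42.4 cm.
The final image is real, 42.4 cm to the right of lens 2 (overall magnification ≈ 5.4).

42.4 cm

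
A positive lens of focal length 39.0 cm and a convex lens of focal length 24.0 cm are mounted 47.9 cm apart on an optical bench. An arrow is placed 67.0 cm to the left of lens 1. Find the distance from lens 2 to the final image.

15.7 cm

Lens 1: 1/d_i1 = 1/f₁ − 1/d_o1 = 1/(39.0) − 1/(67.0) = 0.01072, so d_i1 = 93.32 cm.
The intermediate image is 93.32 cm to the right of lens 1, which lies 45.42 cm to the right of lens 2 — a virtual object — so d_o2 = −45.42 cm.
Lens 2: 1/d_i2 = 1/f₂ − 1/d_o2 = 1/(24.0) − 1/(-45.42) = 0.06368, so d_i2 = 15.7 cm.
The final image is real, 15.7 cm to the right of lens 2 (overall magnification ≈ -0.48).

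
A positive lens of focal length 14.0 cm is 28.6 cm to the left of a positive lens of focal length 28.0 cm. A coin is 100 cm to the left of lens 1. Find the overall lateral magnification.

Lens 1: 1/d_i1 = 1/(14.0) − 1/(100) = 0.06143, so d_i1 = 16.28 cm; m₁ = −d_i1/d_o1 = -0.1628.
d_o2 = 28.6 − (16.28) = 12.32 cm.
Lens 2: 1/d_i2 = 1/(28.0) − 1/(12.32) = -0.04545, so d_i2 = -22.00 cm; m₂ = −d_i2/d_o2 = +1.786.
m = m₁·m₂ = (-0.1628)(+1.786) = -0.291.

m = -0.291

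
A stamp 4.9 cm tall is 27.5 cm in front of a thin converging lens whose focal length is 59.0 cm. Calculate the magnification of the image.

1/d_i = 1/f − 1/d_o = 1/(59.00) − 1/(27.5) = -0.01941, so d_i = -51.51 cm.
m = −d_i/d_o = −(-51.51)/(27.5) = +1.87.
The image is virtual, upright and enlarged, on the same side as the object.

m = +1.87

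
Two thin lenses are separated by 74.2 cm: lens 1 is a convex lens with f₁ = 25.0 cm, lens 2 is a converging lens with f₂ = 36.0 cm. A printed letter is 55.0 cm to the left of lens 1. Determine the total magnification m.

m = -3.93

Lens 1: 1/d_i1 = 1/(25.0) − 1/(55.0) = 0.02182, so d_i1 = 45.83 cm; m₁ = −d_i1/d_o1 = -0.8333.
d_o2 = 74.2 − (45.83) = 28.37 cm.
Lens 2: 1/d_i2 = 1/(36.0) − 1/(28.37) = -0.007471, so d_i2 = -133.9 cm; m₂ = −d_i2/d_o2 = +4.718.
m = m₁·m₂ = (-0.8333)(+4.718) = -3.93.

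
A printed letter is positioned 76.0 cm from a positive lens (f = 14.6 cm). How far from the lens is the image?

18.1 cm

Lens equation: 1/v = 1/f − 1/u = 1/(14.60) − 1/(76.0) = 0.06849 − 0.01316 = 0.05534, so v = 18.1 cm.
The image is real, inverted and reduced, on the far side of the lens.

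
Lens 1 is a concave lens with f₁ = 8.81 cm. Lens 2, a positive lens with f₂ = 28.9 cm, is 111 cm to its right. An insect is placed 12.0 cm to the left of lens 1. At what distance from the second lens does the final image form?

38.5 cm

Lens 1 is diverging, so f₁ = −8.81 cm.
Lens 1: 1/d_i1 = 1/f₁ − 1/d_o1 = 1/(-8.81) − 1/(12.0) = -0.1968, so d_i1 = -5.080 cm.
The intermediate image is 5.080 cm to the left of lens 1 (virtual), which is 111 − (-5.080) = 116.1 cm to the left of lens 2, so d_o2 = +116.1 cm.
Lens 2: 1/d_i2 = 1/f₂ − 1/d_o2 = 1/(28.9) − 1/(116.1) = 0.02599, so d_i2 = 38.5 cm.
The final image is real, 38.5 cm to the right of lens 2 (overall magnification ≈ -0.14).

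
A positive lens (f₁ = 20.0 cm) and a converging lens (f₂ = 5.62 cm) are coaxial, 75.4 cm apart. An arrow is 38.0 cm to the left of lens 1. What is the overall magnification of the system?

Lens 1: 1/d_i1 = 1/(20.0) − 1/(38.0) = 0.02368, so d_i1 = 42.22 cm; m₁ = −d_i1/d_o1 = -1.111.
d_o2 = 75.4 − (42.22) = 33.18 cm.
Lens 2: 1/d_i2 = 1/(5.62) − 1/(33.18) = 0.1478, so d_i2 = 6.766 cm; m₂ = −d_i2/d_o2 = -0.2039.
m = m₁·m₂ = (-1.111)(-0.2039) = +0.227.

m = +0.227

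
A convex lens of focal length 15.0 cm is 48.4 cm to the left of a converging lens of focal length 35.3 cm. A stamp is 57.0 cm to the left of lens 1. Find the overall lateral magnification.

m = -1.74

Lens 1: 1/d_i1 = 1/(15.0) − 1/(57.0) = 0.04912, so d_i1 = 20.36 cm; m₁ = −d_i1/d_o1 = -0.3572.
d_o2 = 48.4 − (20.36) = 28.04 cm.
Lens 2: 1/d_i2 = 1/(35.3) − 1/(28.04) = -0.007335, so d_i2 = -136.3 cm; m₂ = −d_i2/d_o2 = +4.862.
m = m₁·m₂ = (-0.3572)(+4.862) = -1.74.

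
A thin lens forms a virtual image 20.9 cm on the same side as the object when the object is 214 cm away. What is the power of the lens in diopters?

P = -4.32 D

Virtual image ⇒ d_i = −20.9 cm.
1/f = 1/d_o + 1/d_i = 1/(214) + 1/(-20.9) = -0.04317 cm⁻¹.
f = -23.16 cm = -0.2316 m, so P = 1/f = -4.32 D.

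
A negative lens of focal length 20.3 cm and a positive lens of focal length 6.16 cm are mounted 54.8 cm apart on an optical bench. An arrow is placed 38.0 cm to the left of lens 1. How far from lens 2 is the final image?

Lens 1 is diverging, so f₁ = −20.3 cm.
Lens 1: 1/d_i1 = 1/f₁ − 1/d_o1 = 1/(-20.3) − 1/(38.0) = -0.07558, so d_i1 = -13.23 cm.
The intermediate image is 13.23 cm to the left of lens 1 (virtual), which is 54.8 − (-13.23) = 68.03 cm to the left of lens 2, so d_o2 = +68.03 cm.
Lens 2: 1/d_i2 = 1/f₂ − 1/d_o2 = 1/(6.16) − 1/(68.03) = 0.1476, so d_i2 = 6.77 cm.
The final image is real, 6.77 cm to the right of lens 2 (overall magnification ≈ -0.035).

6.77 cm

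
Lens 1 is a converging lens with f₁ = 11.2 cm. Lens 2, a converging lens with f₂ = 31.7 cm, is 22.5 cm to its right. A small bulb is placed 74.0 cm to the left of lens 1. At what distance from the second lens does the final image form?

Lens 1: 1/d_i1 = 1/f₁ − 1/d_o1 = 1/(11.2) − 1/(74.0) = 0.07577, so d_i1 = 13.20 cm.
The intermediate image is 13.20 cm to the right of lens 1, which is 22.5 − (13.20) = 9.300 cm to the left of lens 2, so d_o2 = +9.300 cm.
Lens 2: 1/d_i2 = 1/f₂ − 1/d_o2 = 1/(31.7) − 1/(9.300) = -0.07598, so d_i2 = -13.2 cm.
The final image is virtual, 13.2 cm to the left of lens 2 (overall magnification ≈ -0.25).

13.2 cm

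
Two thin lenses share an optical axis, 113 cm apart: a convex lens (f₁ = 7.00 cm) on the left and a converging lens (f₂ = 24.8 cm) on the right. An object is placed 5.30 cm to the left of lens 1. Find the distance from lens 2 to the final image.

Lens 1: 1/d_i1 = 1/f₁ − 1/d_o1 = 1/(7.00) − 1/(5.30) = -0.04582, so d_i1 = -21.82 cm.
The intermediate image is 21.82 cm to the left of lens 1 (virtual), which is 113 − (-21.82) = 134.8 cm to the left of lens 2, so d_o2 = +134.8 cm.
Lens 2: 1/d_i2 = 1/f₂ − 1/d_o2 = 1/(24.8) − 1/(134.8) = 0.03290, so d_i2 = 30.4 cm.
The final image is real, 30.4 cm to the right of lens 2 (overall magnification ≈ -0.93).

30.4 cm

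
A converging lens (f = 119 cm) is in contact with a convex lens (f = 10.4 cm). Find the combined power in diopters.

P₁ = 1/f₁ = 1/(1.19 m) = +0.8403 D; P₂ = 1/f₂ = 1/(0.104 m) = +9.615 D.
For thin lenses in contact, P = P₁ + P₂ = (+0.8403) + (+9.615) = +10.5 D.

P = +10.5 D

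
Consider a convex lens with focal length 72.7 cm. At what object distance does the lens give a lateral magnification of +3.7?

m = −d_i/d_o ⇒ d_i = −m·d_o.
1/f = 1/d_o + 1/d_i = 1/d_o − 1/(m·d_o) = (1 − 1/m)/d_o, so d_o = f(1 − 1/m) = (72.70)(1 − 1/(+3.7)) = 53.1 cm.

53.1 cm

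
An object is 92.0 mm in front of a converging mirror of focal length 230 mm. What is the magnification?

1/d_i = 1/f − 1/d_o = 1/(230.0) − 1/(92.0) = -0.006522, so d_i = -153.3 mm.
m = −d_i/d_o = −(-153.3)/(92.0) = +1.67.
The image is virtual, upright and enlarged, behind the mirror.

m = +1.67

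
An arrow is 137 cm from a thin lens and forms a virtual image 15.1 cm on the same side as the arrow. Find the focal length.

f = -17.0 cm (diverging)

Virtual image ⇒ d_i = −15.1 cm.
1/f = 1/d_o + 1/d_i = 1/(137) + 1/(-15.1) = -0.05893, so f = -17.0 cm.
Since f is negative, the thin lens is diverging.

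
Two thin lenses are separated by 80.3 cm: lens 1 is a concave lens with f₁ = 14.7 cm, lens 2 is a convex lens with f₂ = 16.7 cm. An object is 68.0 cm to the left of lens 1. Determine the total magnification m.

m = -0.0392

f₁ = −14.7 cm (diverging).
Lens 1: 1/d_i1 = 1/(-14.7) − 1/(68.0) = -0.08273, so d_i1 = -12.09 cm; m₁ = −d_i1/d_o1 = +0.1778.
d_o2 = 80.3 − (-12.09) = 92.39 cm.
Lens 2: 1/d_i2 = 1/(16.7) − 1/(92.39) = 0.04906, so d_i2 = 20.38 cm; m₂ = −d_i2/d_o2 = -0.2206.
m = m₁·m₂ = (+0.1778)(-0.2206) = -0.0392.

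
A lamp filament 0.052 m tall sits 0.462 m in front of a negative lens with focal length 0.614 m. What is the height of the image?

For a negative lens, f = -0.614 m.
1/d_i = 1/f − 1/d_o = 1/(-0.6140) − 1/(0.462) = -3.793, so d_i = -0.2636 m.
m = −d_i/d_o = +0.5706.
|h_i| = |m|·h_o = 0.5706 × 0.052 = 0.0297 m. The image is virtual, upright and reduced, on the same side as the object.

0.0297 m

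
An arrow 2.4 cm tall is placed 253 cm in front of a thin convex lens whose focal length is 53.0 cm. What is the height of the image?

0.636 cm

1/d_i = 1/f − 1/d_o = 1/(53.00) − 1/(253) = 0.01492, so d_i = 67.05 cm.
m = −d_i/d_o = -0.2650.
|h_i| = |m|·h_o = 0.2650 × 2.4 = 0.636 cm. The image is real, inverted and reduced, on the far side of the lens.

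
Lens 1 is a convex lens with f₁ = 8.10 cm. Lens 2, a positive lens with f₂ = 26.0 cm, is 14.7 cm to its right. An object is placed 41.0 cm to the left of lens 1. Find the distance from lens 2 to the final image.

5.60 cm

Lens 1: 1/d_i1 = 1/f₁ − 1/d_o1 = 1/(8.10) − 1/(41.0) = 0.09907, so d_i1 = 10.09 cm.
The intermediate image is 10.09 cm to the right of lens 1, which is 14.7 − (10.09) = 4.610 cm to the left of lens 2, so d_o2 = +4.610 cm.
Lens 2: 1/d_i2 = 1/f₂ − 1/d_o2 = 1/(26.0) − 1/(4.610) = -0.1785, so d_i2 = -5.60 cm.
The final image is virtual, 5.60 cm to the left of lens 2 (overall magnification ≈ -0.30).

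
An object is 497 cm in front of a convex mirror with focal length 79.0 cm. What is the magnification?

For a convex mirror, f = -79.0 cm.
1/d_i = 1/f − 1/d_o = 1/(-79.00) − 1/(497) = -0.01467, so d_i = -68.16 cm.
m = −d_i/d_o = −(-68.16)/(497) = +0.137.
The image is virtual, upright and reduced, behind the mirror.

m = +0.137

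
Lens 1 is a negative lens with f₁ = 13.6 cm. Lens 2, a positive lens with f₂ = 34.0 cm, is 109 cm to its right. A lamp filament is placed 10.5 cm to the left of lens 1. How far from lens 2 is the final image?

Lens 1 is diverging, so f₁ = −13.6 cm.
Lens 1: 1/d_i1 = 1/f₁ − 1/d_o1 = 1/(-13.6) − 1/(10.5) = -0.1688, so d_i1 = -5.925 cm.
The intermediate image is 5.925 cm to the left of lens 1 (virtual), which is 109 − (-5.925) = 114.9 cm to the left of lens 2, so d_o2 = +114.9 cm.
Lens 2: 1/d_i2 = 1/f₂ − 1/d_o2 = 1/(34.0) − 1/(114.9) = 0.02071, so d_i2 = 48.3 cm.
The final image is real, 48.3 cm to the right of lens 2 (overall magnification ≈ -0.24).

48.3 cm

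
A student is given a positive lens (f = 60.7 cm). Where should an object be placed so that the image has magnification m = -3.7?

m = −d_i/d_o ⇒ d_i = −m·d_o.
1/f = 1/d_o + 1/d_i = 1/d_o − 1/(m·d_o) = (1 − 1/m)/d_o, so d_o = f(1 − 1/m) = (60.70)(1 − 1/(-3.7)) = 77.1 cm.

77.1 cm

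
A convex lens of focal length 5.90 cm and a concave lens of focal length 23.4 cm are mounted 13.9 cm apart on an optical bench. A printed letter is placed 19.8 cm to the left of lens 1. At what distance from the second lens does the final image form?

Lens 1: 1/d_i1 = 1/f₁ − 1/d_o1 = 1/(5.90) − 1/(19.8) = 0.1190, so d_i1 = 8.404 cm.
The intermediate image is 8.404 cm to the right of lens 1, which is 13.9 − (8.404) = 5.496 cm to the left of lens 2, so d_o2 = +5.496 cm.
Lens 2 is diverging, so f₂ = −23.4 cm.
Lens 2: 1/d_i2 = 1/f₂ − 1/d_o2 = 1/(-23.4) − 1/(5.496) = -0.2247, so d_i2 = -4.45 cm.
The final image is virtual, 4.45 cm to the left of lens 2 (overall magnification ≈ -0.34).

4.45 cm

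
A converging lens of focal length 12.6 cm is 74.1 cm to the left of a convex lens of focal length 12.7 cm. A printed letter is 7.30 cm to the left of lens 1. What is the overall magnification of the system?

m = -0.383

Lens 1: 1/d_i1 = 1/(12.6) − 1/(7.30) = -0.05762, so d_i1 = -17.35 cm; m₁ = −d_i1/d_o1 = +2.377.
d_o2 = 74.1 − (-17.35) = 91.45 cm.
Lens 2: 1/d_i2 = 1/(12.7) − 1/(91.45) = 0.06781, so d_i2 = 14.75 cm; m₂ = −d_i2/d_o2 = -0.1613.
m = m₁·m₂ = (+2.377)(-0.1613) = -0.383.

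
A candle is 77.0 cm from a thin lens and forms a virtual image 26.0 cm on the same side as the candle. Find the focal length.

Virtual image ⇒ d_i = −26.0 cm.
1/f = 1/d_o + 1/d_i = 1/(77.0) + 1/(-26.0) = -0.02547, so f = -39.3 cm.
Since f is negative, the thin lens is diverging.

f = -39.3 cm (diverging)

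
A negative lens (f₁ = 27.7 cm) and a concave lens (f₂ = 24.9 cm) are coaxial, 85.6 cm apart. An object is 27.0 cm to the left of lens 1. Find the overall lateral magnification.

f₁ = −27.7 cm (diverging).
Lens 1: 1/d_i1 = 1/(-27.7) − 1/(27.0) = -0.07314, so d_i1 = -13.67 cm; m₁ = −d_i1/d_o1 = +0.5063.
d_o2 = 85.6 − (-13.67) = 99.27 cm.
f₂ = −24.9 cm (diverging).
Lens 2: 1/d_i2 = 1/(-24.9) − 1/(99.27) = -0.05023, so d_i2 = -19.91 cm; m₂ = −d_i2/d_o2 = +0.2005.
m = m₁·m₂ = (+0.5063)(+0.2005) = +0.102.

m = +0.102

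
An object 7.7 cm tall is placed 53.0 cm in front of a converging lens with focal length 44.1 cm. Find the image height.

1/d_i = 1/f − 1/d_o = 1/(44.10) − 1/(53.0) = 0.003808, so d_i = 262.6 cm.
m = −d_i/d_o = -4.955.
|h_i| = |m|·h_o = 4.955 × 7.7 = 38.2 cm. The image is real, inverted and enlarged, on the far side of the lens.

38.2 cm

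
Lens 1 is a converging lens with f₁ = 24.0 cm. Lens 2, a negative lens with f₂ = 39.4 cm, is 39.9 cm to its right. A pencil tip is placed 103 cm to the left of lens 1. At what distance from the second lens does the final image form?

7.07 cm

Lens 1: 1/d_i1 = 1/f₁ − 1/d_o1 = 1/(24.0) − 1/(103) = 0.03196, so d_i1 = 31.29 cm.
The intermediate image is 31.29 cm to the right of lens 1, which is 39.9 − (31.29) = 8.610 cm to the left of lens 2, so d_o2 = +8.610 cm.
Lens 2 is diverging, so f₂ = −39.4 cm.
Lens 2: 1/d_i2 = 1/f₂ − 1/d_o2 = 1/(-39.4) − 1/(8.610) = -0.1415, so d_i2 = -7.07 cm.
The final image is virtual, 7.07 cm to the left of lens 2 (overall magnification ≈ -0.25).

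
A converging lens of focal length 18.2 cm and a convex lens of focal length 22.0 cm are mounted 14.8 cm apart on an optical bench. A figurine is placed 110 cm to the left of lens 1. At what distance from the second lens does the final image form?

5.32 cm

Lens 1: 1/d_i1 = 1/f₁ − 1/d_o1 = 1/(18.2) − 1/(110) = 0.04585, so d_i1 = 21.81 cm.
The intermediate image is 21.81 cm to the right of lens 1, which lies 7.010 cm to the right of lens 2 — a virtual object — so d_o2 = −7.010 cm.
Lens 2: 1/d_i2 = 1/f₂ − 1/d_o2 = 1/(22.0) − 1/(-7.010) = 0.1881, so d_i2 = 5.32 cm.
The final image is real, 5.32 cm to the right of lens 2 (overall magnification ≈ -0.15).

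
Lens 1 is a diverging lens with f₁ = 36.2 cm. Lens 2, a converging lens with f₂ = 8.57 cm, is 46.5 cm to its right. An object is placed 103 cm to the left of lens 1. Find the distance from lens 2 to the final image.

Lens 1 is diverging, so f₁ = −36.2 cm.
Lens 1: 1/d_i1 = 1/f₁ − 1/d_o1 = 1/(-36.2) − 1/(103) = -0.03733, so d_i1 = -26.79 cm.
The intermediate image is 26.79 cm to the left of lens 1 (virtual), which is 46.5 − (-26.79) = 73.29 cm to the left of lens 2, so d_o2 = +73.29 cm.
Lens 2: 1/d_i2 = 1/f₂ − 1/d_o2 = 1/(8.57) − 1/(73.29) = 0.1030, so d_i2 = 9.70 cm.
The final image is real, 9.70 cm to the right of lens 2 (overall magnification ≈ -0.034).

9.70 cm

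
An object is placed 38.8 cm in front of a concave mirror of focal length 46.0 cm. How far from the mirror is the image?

248 cm

Mirror equation: 1/d_i = 1/f − 1/d_o = 1/(46.00) − 1/(38.8) = 0.02174 − 0.02577 = -0.004034, so d_i = -248 cm.
The image is virtual, upright and enlarged, behind the mirror.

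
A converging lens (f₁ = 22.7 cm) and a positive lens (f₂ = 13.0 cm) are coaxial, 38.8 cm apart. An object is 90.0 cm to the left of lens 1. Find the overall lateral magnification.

Lens 1: 1/d_i1 = 1/(22.7) − 1/(90.0) = 0.03294, so d_i1 = 30.36 cm; m₁ = −d_i1/d_o1 = -0.3373.
d_o2 = 38.8 − (30.36) = 8.440 cm.
Lens 2: 1/d_i2 = 1/(13.0) − 1/(8.440) = -0.04156, so d_i2 = -24.06 cm; m₂ = −d_i2/d_o2 = +2.851.
m = m₁·m₂ = (-0.3373)(+2.851) = -0.962.

m = -0.962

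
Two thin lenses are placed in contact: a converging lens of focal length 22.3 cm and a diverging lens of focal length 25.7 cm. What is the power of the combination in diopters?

P₁ = 1/f₁ = 1/(0.223 m) = +4.484 D; P₂ = 1/f₂ = 1/(-0.257 m) = -3.891 D.
For thin lenses in contact, P = P₁ + P₂ = (+4.484) + (-3.891) = +0.593 D.

P = +0.593 D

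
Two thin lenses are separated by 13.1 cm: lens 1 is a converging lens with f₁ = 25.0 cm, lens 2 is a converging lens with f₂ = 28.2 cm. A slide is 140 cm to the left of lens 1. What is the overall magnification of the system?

m = -0.135

Lens 1: 1/d_i1 = 1/(25.0) − 1/(140) = 0.03286, so d_i1 = 30.43 cm; m₁ = −d_i1/d_o1 = -0.2174.
d_o2 = 13.1 − (30.43) = -17.33 cm (virtual object).
Lens 2: 1/d_i2 = 1/(28.2) − 1/(-17.33) = 0.09316, so d_i2 = 10.73 cm; m₂ = −d_i2/d_o2 = +0.6194.
m = m₁·m₂ = (-0.2174)(+0.6194) = -0.135.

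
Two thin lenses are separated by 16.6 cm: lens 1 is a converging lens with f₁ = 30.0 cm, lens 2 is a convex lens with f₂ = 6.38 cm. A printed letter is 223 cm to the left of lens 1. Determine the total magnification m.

Lens 1: 1/d_i1 = 1/(30.0) − 1/(223) = 0.02885, so d_i1 = 34.66 cm; m₁ = −d_i1/d_o1 = -0.1554.
d_o2 = 16.6 − (34.66) = -18.06 cm (virtual object).
Lens 2: 1/d_i2 = 1/(6.38) − 1/(-18.06) = 0.2121, so d_i2 = 4.715 cm; m₂ = −d_i2/d_o2 = +0.2610.
m = m₁·m₂ = (-0.1554)(+0.2610) = -0.0406.

m = -0.0406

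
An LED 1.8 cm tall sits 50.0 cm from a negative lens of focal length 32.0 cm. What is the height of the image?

For a negative lens, f = -32.0 cm.
1/d_i = 1/f − 1/d_o = 1/(-32.00) − 1/(50.0) = -0.05125, so d_i = -19.51 cm.
m = −d_i/d_o = +0.3902.
|h_i| = |m|·h_o = 0.3902 × 1.8 = 0.702 cm. The image is virtual, upright and reduced, on the same side as the object.

0.702 cm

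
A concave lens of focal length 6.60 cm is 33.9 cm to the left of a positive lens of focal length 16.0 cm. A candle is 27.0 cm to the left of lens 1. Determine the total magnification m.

f₁ = −6.60 cm (diverging).
Lens 1: 1/d_i1 = 1/(-6.60) − 1/(27.0) = -0.1886, so d_i1 = -5.304 cm; m₁ = −d_i1/d_o1 = +0.1964.
d_o2 = 33.9 − (-5.304) = 39.20 cm.
Lens 2: 1/d_i2 = 1/(16.0) − 1/(39.20) = 0.03699, so d_i2 = 27.03 cm; m₂ = −d_i2/d_o2 = -0.6897.
m = m₁·m₂ = (+0.1964)(-0.6897) = -0.135.

m = -0.135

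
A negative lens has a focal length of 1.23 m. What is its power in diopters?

P = -0.813 D

For a negative lens, f = −1.23 m.
P = 1/f = 1/(-1.23 m) = -0.813 D.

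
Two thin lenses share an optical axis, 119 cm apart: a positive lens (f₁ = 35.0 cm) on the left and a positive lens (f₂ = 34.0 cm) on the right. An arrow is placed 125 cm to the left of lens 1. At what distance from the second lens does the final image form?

65.8 cm

Lens 1: 1/d_i1 = 1/f₁ − 1/d_o1 = 1/(35.0) − 1/(125) = 0.02057, so d_i1 = 48.61 cm.
The intermediate image is 48.61 cm to the right of lens 1, which is 119 − (48.61) = 70.39 cm to the left of lens 2, so d_o2 = +70.39 cm.
Lens 2: 1/d_i2 = 1/f₂ − 1/d_o2 = 1/(34.0) − 1/(70.39) = 0.01521, so d_i2 = 65.8 cm.
The final image is real, 65.8 cm to the right of lens 2 (overall magnification ≈ 0.36).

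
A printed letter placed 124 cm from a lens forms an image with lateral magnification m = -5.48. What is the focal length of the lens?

m = −d_i/d_o ⇒ d_i = −m·d_o = −(-5.48)·(124) = 679.5 cm.
1/f = 1/d_o + 1/d_i = 1/(124) + 1/(679.5) = 0.009536, so f = 105 cm.
Since f is positive, the lens is converging.

f = 105 cm (converging)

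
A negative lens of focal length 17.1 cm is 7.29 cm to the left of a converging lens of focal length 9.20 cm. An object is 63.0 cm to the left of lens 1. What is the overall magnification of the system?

f₁ = −17.1 cm (diverging).
Lens 1: 1/d_i1 = 1/(-17.1) − 1/(63.0) = -0.07435, so d_i1 = -13.45 cm; m₁ = −d_i1/d_o1 = +0.2135.
d_o2 = 7.29 − (-13.45) = 20.74 cm.
Lens 2: 1/d_i2 = 1/(9.20) − 1/(20.74) = 0.06048, so d_i2 = 16.53 cm; m₂ = −d_i2/d_o2 = -0.7972.
m = m₁·m₂ = (+0.2135)(-0.7972) = -0.170.

m = -0.170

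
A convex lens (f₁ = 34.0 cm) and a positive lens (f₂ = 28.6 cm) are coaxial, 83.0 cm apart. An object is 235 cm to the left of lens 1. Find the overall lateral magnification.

Lens 1: 1/d_i1 = 1/(34.0) − 1/(235) = 0.02516, so d_i1 = 39.75 cm; m₁ = −d_i1/d_o1 = -0.1691.
d_o2 = 83.0 − (39.75) = 43.25 cm.
Lens 2: 1/d_i2 = 1/(28.6) − 1/(43.25) = 0.01184, so d_i2 = 84.43 cm; m₂ = −d_i2/d_o2 = -1.952.
m = m₁·m₂ = (-0.1691)(-1.952) = +0.330.

m = +0.330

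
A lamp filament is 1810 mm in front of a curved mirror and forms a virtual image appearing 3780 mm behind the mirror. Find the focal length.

Virtual image ⇒ d_i = −3780 mm.
1/f = 1/d_o + 1/d_i = 1/(1810) + 1/(-3780) = 0.0002879, so f = 3470 mm.
Since f is positive, the curved mirror is concave.

f = 3470 mm (concave)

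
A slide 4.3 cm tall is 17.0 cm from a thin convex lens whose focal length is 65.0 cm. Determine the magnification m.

1/d_i = 1/f − 1/d_o = 1/(65.00) − 1/(17.0) = -0.04344, so d_i = -23.02 cm.
m = −d_i/d_o = −(-23.02)/(17.0) = +1.35.
The image is virtual, upright and enlarged, on the same side as the object.

m = +1.35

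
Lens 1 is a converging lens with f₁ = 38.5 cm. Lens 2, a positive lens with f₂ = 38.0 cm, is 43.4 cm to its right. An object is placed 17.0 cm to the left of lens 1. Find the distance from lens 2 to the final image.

Lens 1: 1/d_i1 = 1/f₁ − 1/d_o1 = 1/(38.5) − 1/(17.0) = -0.03285, so d_i1 = -30.44 cm.
The intermediate image is 30.44 cm to the left of lens 1 (virtual), which is 43.4 − (-30.44) = 73.84 cm to the left of lens 2, so d_o2 = +73.84 cm.
Lens 2: 1/d_i2 = 1/f₂ − 1/d_o2 = 1/(38.0) − 1/(73.84) = 0.01277, so d_i2 = 78.3 cm.
The final image is real, 78.3 cm to the right of lens 2 (overall magnification ≈ -1.9).

78.3 cm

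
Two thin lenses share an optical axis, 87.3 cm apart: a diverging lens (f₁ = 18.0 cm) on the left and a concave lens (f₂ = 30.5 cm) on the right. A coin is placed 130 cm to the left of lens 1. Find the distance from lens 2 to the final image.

Lens 1 is diverging, so f₁ = −18.0 cm.
Lens 1: 1/d_i1 = 1/f₁ − 1/d_o1 = 1/(-18.0) − 1/(130) = -0.06325, so d_i1 = -15.81 cm.
The intermediate image is 15.81 cm to the left of lens 1 (virtual), which is 87.3 − (-15.81) = 103.1 cm to the left of lens 2, so d_o2 = +103.1 cm.
Lens 2 is diverging, so f₂ = −30.5 cm.
Lens 2: 1/d_i2 = 1/f₂ − 1/d_o2 = 1/(-30.5) − 1/(103.1) = -0.04249, so d_i2 = -23.5 cm.
The final image is virtual, 23.5 cm to the left of lens 2 (overall magnification ≈ 0.028).

23.5 cm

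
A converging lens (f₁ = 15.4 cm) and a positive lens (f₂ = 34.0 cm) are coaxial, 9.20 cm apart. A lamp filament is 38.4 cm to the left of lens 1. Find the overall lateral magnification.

m = -0.451

Lens 1: 1/d_i1 = 1/(15.4) − 1/(38.4) = 0.03889, so d_i1 = 25.71 cm; m₁ = −d_i1/d_o1 = -0.6695.
d_o2 = 9.20 − (25.71) = -16.51 cm (virtual object).
Lens 2: 1/d_i2 = 1/(34.0) − 1/(-16.51) = 0.08998, so d_i2 = 11.11 cm; m₂ = −d_i2/d_o2 = +0.6731.
m = m₁·m₂ = (-0.6695)(+0.6731) = -0.451.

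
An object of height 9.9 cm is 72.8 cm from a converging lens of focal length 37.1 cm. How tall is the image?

10.3 cm

1/d_i = 1/f − 1/d_o = 1/(37.10) − 1/(72.8) = 0.01322, so d_i = 75.65 cm.
m = −d_i/d_o = -1.039.
|h_i| = |m|·h_o = 1.039 × 9.9 = 10.3 cm. The image is real, inverted and enlarged, on the far side of the lens.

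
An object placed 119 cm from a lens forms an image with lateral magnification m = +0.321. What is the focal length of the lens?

f = -56.3 cm (diverging)

m = −d_i/d_o ⇒ d_i = −m·d_o = −(+0.321)·(119) = -38.20 cm.
1/f = 1/d_o + 1/d_i = 1/(119) + 1/(-38.20) = -0.01777, so f = -56.3 cm.
Since f is negative, the lens is diverging.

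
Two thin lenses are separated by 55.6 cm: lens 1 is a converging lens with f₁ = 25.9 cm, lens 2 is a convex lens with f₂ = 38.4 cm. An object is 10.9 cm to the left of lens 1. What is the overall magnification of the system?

Lens 1: 1/d_i1 = 1/(25.9) − 1/(10.9) = -0.05313, so d_i1 = -18.82 cm; m₁ = −d_i1/d_o1 = +1.727.
d_o2 = 55.6 − (-18.82) = 74.42 cm.
Lens 2: 1/d_i2 = 1/(38.4) − 1/(74.42) = 0.01260, so d_i2 = 79.34 cm; m₂ = −d_i2/d_o2 = -1.066.
m = m₁·m₂ = (+1.727)(-1.066) = -1.84.

m = -1.84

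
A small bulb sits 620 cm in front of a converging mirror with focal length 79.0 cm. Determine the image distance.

Mirror equation: 1/q = 1/f − 1/p = 1/(79.00) − 1/(620) = 0.01266 − 0.001613 = 0.01105, so q = 90.5 cm.
The image is real, inverted and reduced, in front of the mirror.

90.5 cm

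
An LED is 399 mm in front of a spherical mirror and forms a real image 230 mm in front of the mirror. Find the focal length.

Real image ⇒ d_i = +230 mm.
1/f = 1/d_o + 1/d_i = 1/(399) + 1/(230) = 0.006854, so f = 146 mm.
Since f is positive, the spherical mirror is concave.

f = 146 mm (concave)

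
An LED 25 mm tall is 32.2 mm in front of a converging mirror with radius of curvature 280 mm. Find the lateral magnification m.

f = R/2 = 280/2 = 140.0 mm.
1/d_i = 1/f − 1/d_o = 1/(140.0) − 1/(32.2) = -0.02391, so d_i = -41.82 mm.
m = −d_i/d_o = −(-41.82)/(32.2) = +1.30.
The image is virtual, upright and enlarged, behind the mirror.

m = +1.30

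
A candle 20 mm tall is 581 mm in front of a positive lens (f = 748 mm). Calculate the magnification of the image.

m = +4.48

1/d_i = 1/f − 1/d_o = 1/(748.0) − 1/(581) = -0.0003843, so d_i = -2602 mm.
m = −d_i/d_o = −(-2602)/(581) = +4.48.
The image is virtual, upright and enlarged, on the same side as the object.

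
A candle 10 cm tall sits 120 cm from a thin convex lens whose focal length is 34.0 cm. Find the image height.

1/d_i = 1/f − 1/d_o = 1/(34.00) − 1/(120) = 0.02108, so d_i = 47.44 cm.
m = −d_i/d_o = -0.3953.
|h_i| = |m|·h_o = 0.3953 × 10 = 3.95 cm. The image is real, inverted and reduced, on the far side of the lens.

3.95 cm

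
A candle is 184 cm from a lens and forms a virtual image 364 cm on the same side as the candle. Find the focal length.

f = 372 cm (converging)

Virtual image ⇒ d_i = −364 cm.
1/f = 1/d_o + 1/d_i = 1/(184) + 1/(-364) = 0.002688, so f = 372 cm.
Since f is positive, the lens is converging.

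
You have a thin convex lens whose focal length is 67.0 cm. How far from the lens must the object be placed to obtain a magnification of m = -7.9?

75.5 cm

m = −d_i/d_o ⇒ d_i = −m·d_o.
1/f = 1/d_o + 1/d_i = 1/d_o − 1/(m·d_o) = (1 − 1/m)/d_o, so d_o = f(1 − 1/m) = (67.00)(1 − 1/(-7.9)) = 75.5 cm.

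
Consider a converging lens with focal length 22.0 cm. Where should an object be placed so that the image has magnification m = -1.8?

m = −d_i/d_o ⇒ d_i = −m·d_o.
1/f = 1/d_o + 1/d_i = 1/d_o − 1/(m·d_o) = (1 − 1/m)/d_o, so d_o = f(1 − 1/m) = (22.00)(1 − 1/(-1.8)) = 34.2 cm.

34.2 cm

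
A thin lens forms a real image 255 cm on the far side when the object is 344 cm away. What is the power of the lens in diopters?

d_i = +255 cm.
1/f = 1/d_o + 1/d_i = 1/(344) + 1/(255) = 0.006829 cm⁻¹.
f = 146.4 cm = 1.464 m, so P = 1/f = +0.683 D.

P = +0.683 D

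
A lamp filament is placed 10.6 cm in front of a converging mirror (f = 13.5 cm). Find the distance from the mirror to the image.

49.3 cm

Mirror equation: 1/s_i = 1/f − 1/s_o = 1/(13.50) − 1/(10.6) = 0.07407 − 0.09434 = -0.02027, so s_i = -49.3 cm.
The image is virtual, upright and enlarged, behind the mirror.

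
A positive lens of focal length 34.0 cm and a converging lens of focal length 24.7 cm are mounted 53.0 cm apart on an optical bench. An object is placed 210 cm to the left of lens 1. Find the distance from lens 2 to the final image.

Lens 1: 1/d_i1 = 1/f₁ − 1/d_o1 = 1/(34.0) − 1/(210) = 0.02465, so d_i1 = 40.57 cm.
The intermediate image is 40.57 cm to the right of lens 1, which is 53.0 − (40.57) = 12.43 cm to the left of lens 2, so d_o2 = +12.43 cm.
Lens 2: 1/d_i2 = 1/f₂ − 1/d_o2 = 1/(24.7) − 1/(12.43) = -0.03996, so d_i2 = -25.0 cm.
The final image is virtual, 25.0 cm to the left of lens 2 (overall magnification ≈ -0.39).

25.0 cm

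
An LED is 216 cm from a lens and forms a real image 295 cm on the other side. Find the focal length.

Real image ⇒ d_i = +295 cm.
1/f = 1/d_o + 1/d_i = 1/(216) + 1/(295) = 0.008019, so f = 125 cm.
Since f is positive, the lens is converging.

f = 125 cm (converging)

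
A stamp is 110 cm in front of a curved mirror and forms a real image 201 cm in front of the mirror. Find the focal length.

f = 71.1 cm (concave)

Real image ⇒ d_i = +201 cm.
1/f = 1/d_o + 1/d_i = 1/(110) + 1/(201) = 0.01407, so f = 71.1 cm.
Since f is positive, the curved mirror is concave.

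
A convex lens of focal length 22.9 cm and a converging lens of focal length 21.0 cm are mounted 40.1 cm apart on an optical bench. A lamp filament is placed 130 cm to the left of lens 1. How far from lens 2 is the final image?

29.7 cm

Lens 1: 1/d_i1 = 1/f₁ − 1/d_o1 = 1/(22.9) − 1/(130) = 0.03598, so d_i1 = 27.80 cm.
The intermediate image is 27.80 cm to the right of lens 1, which is 40.1 − (27.80) = 12.30 cm to the left of lens 2, so d_o2 = +12.30 cm.
Lens 2: 1/d_i2 = 1/f₂ − 1/d_o2 = 1/(21.0) − 1/(12.30) = -0.03368, so d_i2 = -29.7 cm.
The final image is virtual, 29.7 cm to the left of lens 2 (overall magnification ≈ -0.52).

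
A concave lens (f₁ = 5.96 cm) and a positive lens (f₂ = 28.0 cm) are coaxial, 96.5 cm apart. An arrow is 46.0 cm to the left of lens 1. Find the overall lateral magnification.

f₁ = −5.96 cm (diverging).
Lens 1: 1/d_i1 = 1/(-5.96) − 1/(46.0) = -0.1895, so d_i1 = -5.276 cm; m₁ = −d_i1/d_o1 = +0.1147.
d_o2 = 96.5 − (-5.276) = 101.8 cm.
Lens 2: 1/d_i2 = 1/(28.0) − 1/(101.8) = 0.02589, so d_i2 = 38.62 cm; m₂ = −d_i2/d_o2 = -0.3794.
m = m₁·m₂ = (+0.1147)(-0.3794) = -0.0435.

m = -0.0435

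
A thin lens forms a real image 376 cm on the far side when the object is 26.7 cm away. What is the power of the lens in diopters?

d_i = +376 cm.
1/f = 1/d_o + 1/d_i = 1/(26.7) + 1/(376) = 0.04011 cm⁻¹.
f = 24.93 cm = 0.2493 m, so P = 1/f = +4.01 D.

P = +4.01 D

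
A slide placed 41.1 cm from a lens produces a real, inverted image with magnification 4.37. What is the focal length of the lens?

f = 33.4 cm (converging)

m = −d_i/d_o ⇒ d_i = −m·d_o = −(-4.37)·(41.1) = 179.6 cm.
1/f = 1/d_o + 1/d_i = 1/(41.1) + 1/(179.6) = 0.02990, so f = 33.4 cm.
Since f is positive, the lens is converging.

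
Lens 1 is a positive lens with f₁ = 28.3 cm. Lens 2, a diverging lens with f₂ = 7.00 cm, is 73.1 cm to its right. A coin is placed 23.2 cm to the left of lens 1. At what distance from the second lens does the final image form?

Lens 1: 1/d_i1 = 1/f₁ − 1/d_o1 = 1/(28.3) − 1/(23.2) = -0.007768, so d_i1 = -128.7 cm.
The intermediate image is 128.7 cm to the left of lens 1 (virtual), which is 73.1 − (-128.7) = 201.8 cm to the left of lens 2, so d_o2 = +201.8 cm.
Lens 2 is diverging, so f₂ = −7.00 cm.
Lens 2: 1/d_i2 = 1/f₂ − 1/d_o2 = 1/(-7.00) − 1/(201.8) = -0.1478, so d_i2 = -6.77 cm.
The final image is virtual, 6.77 cm to the left of lens 2 (overall magnification ≈ 0.19).

6.77 cm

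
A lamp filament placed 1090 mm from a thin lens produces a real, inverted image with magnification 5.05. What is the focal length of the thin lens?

m = −d_i/d_o ⇒ d_i = −m·d_o = −(-5.05)·(1090) = 5504 mm.
1/f = 1/d_o + 1/d_i = 1/(1090) + 1/(5504) = 0.001099, so f = 910 mm.
Since f is positive, the thin lens is converging.

f = 910 mm (converging)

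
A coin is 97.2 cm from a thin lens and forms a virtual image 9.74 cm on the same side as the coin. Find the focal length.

Virtual image ⇒ d_i = −9.74 cm.
1/f = 1/d_o + 1/d_i = 1/(97.2) + 1/(-9.74) = -0.09238, so f = -10.8 cm.
Since f is negative, the thin lens is diverging.

f = -10.8 cm (diverging)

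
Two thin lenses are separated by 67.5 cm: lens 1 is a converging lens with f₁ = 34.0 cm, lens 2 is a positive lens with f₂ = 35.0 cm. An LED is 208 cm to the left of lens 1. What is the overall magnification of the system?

m = -0.840

Lens 1: 1/d_i1 = 1/(34.0) − 1/(208) = 0.02460, so d_i1 = 40.64 cm; m₁ = −d_i1/d_o1 = -0.1954.
d_o2 = 67.5 − (40.64) = 26.86 cm.
Lens 2: 1/d_i2 = 1/(35.0) − 1/(26.86) = -0.008659, so d_i2 = -115.5 cm; m₂ = −d_i2/d_o2 = +4.300.
m = m₁·m₂ = (-0.1954)(+4.300) = -0.840.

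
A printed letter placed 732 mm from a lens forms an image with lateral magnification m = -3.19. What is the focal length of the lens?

m = −d_i/d_o ⇒ d_i = −m·d_o = −(-3.19)·(732) = 2335 mm.
1/f = 1/d_o + 1/d_i = 1/(732) + 1/(2335) = 0.001794, so f = 557 mm.
Since f is positive, the lens is converging.

f = 557 mm (converging)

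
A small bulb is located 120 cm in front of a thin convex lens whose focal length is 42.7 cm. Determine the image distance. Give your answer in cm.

66.3 cm

Lens equation: 1/s_i = 1/f − 1/s_o = 1/(42.70) − 1/(120) = 0.02342 − 0.008333 = 0.01509, so s_i = 66.3 cm.
The image is real, inverted and reduced, on the far side of the lens.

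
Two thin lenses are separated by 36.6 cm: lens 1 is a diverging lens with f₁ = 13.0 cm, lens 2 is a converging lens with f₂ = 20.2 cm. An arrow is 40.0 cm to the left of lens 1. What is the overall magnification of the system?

m = -0.189

f₁ = −13.0 cm (diverging).
Lens 1: 1/d_i1 = 1/(-13.0) − 1/(40.0) = -0.1019, so d_i1 = -9.811 cm; m₁ = −d_i1/d_o1 = +0.2453.
d_o2 = 36.6 − (-9.811) = 46.41 cm.
Lens 2: 1/d_i2 = 1/(20.2) − 1/(46.41) = 0.02796, so d_i2 = 35.77 cm; m₂ = −d_i2/d_o2 = -0.7707.
m = m₁·m₂ = (+0.2453)(-0.7707) = -0.189.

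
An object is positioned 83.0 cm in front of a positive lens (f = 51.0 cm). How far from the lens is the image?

Lens equation: 1/s_i = 1/f − 1/s_o = 1/(51.00) − 1/(83.0) = 0.01961 − 0.01205 = 0.007560, so s_i = 132 cm.
The image is real, inverted and enlarged, on the far side of the lens.

132 cm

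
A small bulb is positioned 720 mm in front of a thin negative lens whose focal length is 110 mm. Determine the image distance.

For a negative lens, f = -110 mm.
Lens equation: 1/v = 1/f − 1/u = 1/(-110.0) − 1/(720) = -0.009091 − 0.001389 = -0.01048, so v = -95.4 mm.
The image is virtual, upright and reduced, on the same side as the object.

95.4 mm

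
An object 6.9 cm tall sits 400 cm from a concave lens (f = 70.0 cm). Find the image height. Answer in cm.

For a concave lens, f = -70.0 cm.
1/d_i = 1/f − 1/d_o = 1/(-70.00) − 1/(400) = -0.01679, so d_i = -59.57 cm.
m = −d_i/d_o = +0.1489.
|h_i| = |m|·h_o = 0.1489 × 6.9 = 1.03 cm. The image is virtual, upright and reduced, on the same side as the object.

1.03 cm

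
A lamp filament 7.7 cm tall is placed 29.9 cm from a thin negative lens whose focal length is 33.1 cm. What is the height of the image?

4.05 cm

For a negative lens, f = -33.1 cm.
1/d_i = 1/f − 1/d_o = 1/(-33.10) − 1/(29.9) = -0.06366, so d_i = -15.71 cm.
m = −d_i/d_o = +0.5254.
|h_i| = |m|·h_o = 0.5254 × 7.7 = 4.05 cm. The image is virtual, upright and reduced, on the same side as the object.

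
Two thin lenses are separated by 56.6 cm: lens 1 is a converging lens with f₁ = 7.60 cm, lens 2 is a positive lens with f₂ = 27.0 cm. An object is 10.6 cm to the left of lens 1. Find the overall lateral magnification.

m = +24.9

Lens 1: 1/d_i1 = 1/(7.60) − 1/(10.6) = 0.03724, so d_i1 = 26.85 cm; m₁ = −d_i1/d_o1 = -2.533.
d_o2 = 56.6 − (26.85) = 29.75 cm.
Lens 2: 1/d_i2 = 1/(27.0) − 1/(29.75) = 0.003424, so d_i2 = 292.1 cm; m₂ = −d_i2/d_o2 = -9.818.
m = m₁·m₂ = (-2.533)(-9.818) = +24.9.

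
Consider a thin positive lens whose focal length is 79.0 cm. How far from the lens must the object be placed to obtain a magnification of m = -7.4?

m = −d_i/d_o ⇒ d_i = −m·d_o.
1/f = 1/d_o + 1/d_i = 1/d_o − 1/(m·d_o) = (1 − 1/m)/d_o, so d_o = f(1 − 1/m) = (79.00)(1 − 1/(-7.4)) = 89.7 cm.

89.7 cm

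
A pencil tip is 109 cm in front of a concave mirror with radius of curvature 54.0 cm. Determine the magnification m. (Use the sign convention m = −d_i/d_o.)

m = -0.329

f = R/2 = 54.0/2 = 27.00 cm.
1/d_i = 1/f − 1/d_o = 1/(27.00) − 1/(109) = 0.02786, so d_i = 35.89 cm.
m = −d_i/d_o = −(35.89)/(109) = -0.329.
The image is real, inverted and reduced, in front of the mirror.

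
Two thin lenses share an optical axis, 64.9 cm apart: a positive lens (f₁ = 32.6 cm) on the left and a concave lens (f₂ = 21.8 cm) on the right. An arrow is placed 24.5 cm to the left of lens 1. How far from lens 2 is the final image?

19.2 cm

Lens 1: 1/d_i1 = 1/f₁ − 1/d_o1 = 1/(32.6) − 1/(24.5) = -0.01014, so d_i1 = -98.60 cm.
The intermediate image is 98.60 cm to the left of lens 1 (virtual), which is 64.9 − (-98.60) = 163.5 cm to the left of lens 2, so d_o2 = +163.5 cm.
Lens 2 is diverging, so f₂ = −21.8 cm.
Lens 2: 1/d_i2 = 1/f₂ − 1/d_o2 = 1/(-21.8) − 1/(163.5) = -0.05199, so d_i2 = -19.2 cm.
The final image is virtual, 19.2 cm to the left of lens 2 (overall magnification ≈ 0.47).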